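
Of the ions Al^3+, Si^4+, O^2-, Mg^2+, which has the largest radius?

O^2-

Isoelectronic series (10 e⁻ each). Size is set by nuclear charge: more protons means a smaller ion. Si^4+ (Z=14), Al^3+ (Z=13), Mg^2+ (Z=12), O^2- (Z=8).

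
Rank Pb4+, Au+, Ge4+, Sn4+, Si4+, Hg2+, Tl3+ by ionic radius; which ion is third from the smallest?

Sn4+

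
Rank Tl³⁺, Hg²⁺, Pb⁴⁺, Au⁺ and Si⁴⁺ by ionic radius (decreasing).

Si⁴⁺ has 10 e⁻ (Z=14), Pb⁴⁺ has 78 e⁻ (Z=82), Tl³⁺ has 78 e⁻ (Z=81), Hg²⁺ has 78 e⁻ (Z=80), Au⁺ has 78 e⁻ (Z=79). Si⁴⁺ < Pb⁴⁺ (same group, period 3 vs 6); Pb⁴⁺ < Tl³⁺ (isoelectronic, higher Z=82 is smaller); Tl³⁺ < Hg²⁺ (both 78 e⁻, Z=81>80); Hg²⁺ < Au⁺ (isoelectronic, higher Z=80 is smaller).

Au⁺ > Hg²⁺ > Tl³⁺ > Pb⁴⁺ > Si⁴⁺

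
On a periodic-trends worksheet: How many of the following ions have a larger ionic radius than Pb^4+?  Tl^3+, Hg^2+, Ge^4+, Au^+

First list Z and electron count for each: Ge^4+ (Z=32, 28 e⁻), Pb^4+ (Z=82, 78 e⁻), Tl^3+ (Z=81, 78 e⁻), Hg^2+ (Z=80, 78 e⁻), Au^+ (Z=79, 78 e⁻). Ge^4+ < Pb^4+ (same group, period 4 vs 6); Pb^4+ < Tl^3+ (isoelectronic, higher Z=82 is smaller); Tl^3+ < Hg^2+ (both 78 e⁻, Z=81>80); Hg^2+ < Au^+ (both 78 e⁻, Z=80>79).
Relative to Pb^4+, the ions that are larger are Tl^3+, Hg^2+, Au^+. That's 3.

3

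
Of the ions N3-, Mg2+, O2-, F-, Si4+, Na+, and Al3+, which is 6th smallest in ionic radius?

All of these have 10 electrons (isoelectronic). With the same electron cloud, the ion with the most protons pulls it in tightest. Nuclear charges: Si4+ (Z=14), Al3+ (Z=13), Mg2+ (Z=12), Na+ (Z=11), F- (Z=9), O2- (Z=8), N3- (Z=7). Highest Z is smallest.
Ordering: Si4+ < Al3+ < Mg2+ < Na+ < F- < O2- < N3-. The 6th smallest is O2-.

O2-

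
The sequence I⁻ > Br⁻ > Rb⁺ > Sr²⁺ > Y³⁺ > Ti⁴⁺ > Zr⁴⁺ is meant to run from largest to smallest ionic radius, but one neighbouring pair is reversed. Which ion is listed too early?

Ti⁴⁺

The pair Ti⁴⁺, Zr⁴⁺ is the wrong way round — Ti⁴⁺ and Zr⁴⁺ are in one column with the same charge; the lighter period-4 ion has one fewer shell and is smaller. All other adjacent pairs agree with periodic trends, so Ti⁴⁺ is the misplaced ion.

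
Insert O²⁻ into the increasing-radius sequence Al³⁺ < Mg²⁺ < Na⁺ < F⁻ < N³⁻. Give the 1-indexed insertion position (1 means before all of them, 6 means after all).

Each ion has 10 electrons. The ranking follows nuclear charge in reverse — greater Z gives a smaller radius. Al³⁺ (Z=13), Mg²⁺ (Z=12), Na⁺ (Z=11), F⁻ (Z=9), O²⁻ (Z=8), N³⁻ (Z=7).
Merged order: Al³⁺ < Mg²⁺ < Na⁺ < F⁻ < O²⁻ < N³⁻ — O²⁻ is number 5.

5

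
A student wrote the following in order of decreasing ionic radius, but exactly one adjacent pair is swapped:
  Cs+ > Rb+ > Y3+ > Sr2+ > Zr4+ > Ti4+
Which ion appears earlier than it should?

Compare adjacent ions: Y3+ and Sr2+ share 36 electrons; the higher nuclear charge on Y (Z=39) contracts it more, so Y3+ < Sr2+ — yet in this decreasing list Y3+ sits before Sr2+. Nothing else is reversed, so Y3+ should move one place to the right.

Y3+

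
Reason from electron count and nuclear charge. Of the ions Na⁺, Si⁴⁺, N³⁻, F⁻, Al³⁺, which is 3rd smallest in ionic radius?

Na⁺

Isoelectronic series (10 e⁻ each). Size is set by nuclear charge: more protons means a smaller ion. Si⁴⁺ (Z=14), Al³⁺ (Z=13), Na⁺ (Z=11), F⁻ (Z=9), N³⁻ (Z=7).
Ordering: Si⁴⁺ < Al³⁺ < Na⁺ < F⁻ < N³⁻. The 3rd smallest is Na⁺.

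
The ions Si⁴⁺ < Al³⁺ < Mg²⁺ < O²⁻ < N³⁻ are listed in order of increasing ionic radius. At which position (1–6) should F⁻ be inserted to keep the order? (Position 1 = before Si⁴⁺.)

Each ion has 10 electrons. The ranking follows nuclear charge in reverse — greater Z gives a smaller radius. Si⁴⁺ (Z=14), Al³⁺ (Z=13), Mg²⁺ (Z=12), F⁻ (Z=9), O²⁻ (Z=8), N³⁻ (Z=7).
Putting F⁻ in gives Si⁴⁺ < Al³⁺ < Mg²⁺ < F⁻ < O²⁻ < N³⁻; it lands at slot 4.

4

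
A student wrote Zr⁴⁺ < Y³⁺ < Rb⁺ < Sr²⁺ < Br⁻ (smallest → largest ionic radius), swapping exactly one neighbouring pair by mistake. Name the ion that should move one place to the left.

Scanning neighbour by neighbour, only Rb⁺/Sr²⁺ violates a trend: they are isoelectronic (36 e⁻) and Sr has more protons than Rb (38 vs 37), making Sr²⁺ smaller. That makes Sr²⁺ the one sitting a position late relative to where it belongs.

Sr²⁺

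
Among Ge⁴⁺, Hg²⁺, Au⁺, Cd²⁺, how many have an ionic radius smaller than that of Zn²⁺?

1

Work out protons and electrons: Ge⁴⁺: 28 e⁻, Z=32, Zn²⁺: 28 e⁻, Z=30, Cd²⁺: 46 e⁻, Z=48, Hg²⁺: 78 e⁻, Z=80, Au⁺: 78 e⁻, Z=79. Ge⁴⁺ < Zn²⁺ (isoelectronic, higher Z=32 is smaller); Zn²⁺ < Cd²⁺ (same group, 1 shell fewer); Cd²⁺ < Hg²⁺ (same group, 1 shell fewer); Hg²⁺ < Au⁺ (isoelectronic, higher Z=80 is smaller).
Overall: Ge⁴⁺ < Zn²⁺ < Cd²⁺ < Hg²⁺ < Au⁺. Zn²⁺ has 1 below it and 3 above. That's 1.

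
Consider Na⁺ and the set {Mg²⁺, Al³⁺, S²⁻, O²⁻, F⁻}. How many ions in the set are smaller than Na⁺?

2

Work out protons and electrons: Al³⁺: 10 e⁻, Z=13, Mg²⁺: 10 e⁻, Z=12, Na⁺: 10 e⁻, Z=11, F⁻: 10 e⁻, Z=9, O²⁻: 10 e⁻, Z=8, S²⁻: 18 e⁻, Z=16. Al³⁺ < Mg²⁺ (isoelectronic, higher Z=13 is smaller); Mg²⁺ < Na⁺ (both 10 e⁻, Z=12>11); Na⁺ < F⁻ (both 10 e⁻, Z=11>9); F⁻ < O²⁻ (both 10 e⁻, Z=9>8); O²⁻ < S²⁻ (same group, period 2 vs 3).
Placing each against Na⁺: smaller — Al³⁺, Mg²⁺; larger — F⁻, O²⁻, S²⁻. So 2 are smaller.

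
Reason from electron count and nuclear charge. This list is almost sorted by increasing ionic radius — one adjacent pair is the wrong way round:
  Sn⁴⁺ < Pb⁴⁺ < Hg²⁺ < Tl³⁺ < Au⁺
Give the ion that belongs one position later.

The pair Hg²⁺, Tl³⁺ is the wrong way round — Tl³⁺ and Hg²⁺ share 78 electrons; the higher nuclear charge on Tl (Z=81) contracts it more, so Tl³⁺ < Hg²⁺. All other adjacent pairs agree with periodic trends, so Hg²⁺ is the misplaced ion.

Hg²⁺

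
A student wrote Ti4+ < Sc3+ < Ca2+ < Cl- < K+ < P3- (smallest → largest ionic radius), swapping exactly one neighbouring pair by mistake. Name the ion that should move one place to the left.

K+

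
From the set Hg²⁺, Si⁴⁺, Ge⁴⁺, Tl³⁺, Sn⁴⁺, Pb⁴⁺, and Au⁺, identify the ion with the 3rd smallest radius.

Work out protons and electrons: Si⁴⁺: 10 e⁻, Z=14, Ge⁴⁺: 28 e⁻, Z=32, Sn⁴⁺: 46 e⁻, Z=50, Pb⁴⁺: 78 e⁻, Z=82, Tl³⁺: 78 e⁻, Z=81, Hg²⁺: 78 e⁻, Z=80, Au⁺: 78 e⁻, Z=79. Si⁴⁺ < Ge⁴⁺ (same group, 1 shell fewer); Ge⁴⁺ < Sn⁴⁺ (same group, period 4 vs 5); Sn⁴⁺ < Pb⁴⁺ (same group, 1 shell fewer); Pb⁴⁺ < Tl³⁺ (isoelectronic, higher Z=82 is smaller); Tl³⁺ < Hg²⁺ (isoelectronic, higher Z=81 is smaller); Hg²⁺ < Au⁺ (both 78 e⁻, Z=80>79).
That gives Si⁴⁺ < Ge⁴⁺ < Sn⁴⁺ < Pb⁴⁺ < Tl³⁺ < Hg²⁺ < Au⁺. From the smallest end, number 3 is Sn⁴⁺.

Sn⁴⁺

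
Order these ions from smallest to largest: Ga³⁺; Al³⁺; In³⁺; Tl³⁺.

All are in the same group with charge +3. Radius grows down the group as n (the outermost shell) increases.

Al³⁺ < Ga³⁺ < In³⁺ < Tl³⁺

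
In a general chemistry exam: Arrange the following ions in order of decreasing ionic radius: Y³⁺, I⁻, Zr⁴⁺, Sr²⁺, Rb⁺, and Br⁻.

I⁻ > Br⁻ > Rb⁺ > Sr²⁺ > Y³⁺ > Zr⁴⁺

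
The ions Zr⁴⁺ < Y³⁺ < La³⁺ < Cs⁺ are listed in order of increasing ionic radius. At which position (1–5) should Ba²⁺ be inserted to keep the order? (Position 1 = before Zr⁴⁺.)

4

Work out protons and electrons: Zr⁴⁺: 36 e⁻, Z=40, Y³⁺: 36 e⁻, Z=39, La³⁺: 54 e⁻, Z=57, Ba²⁺: 54 e⁻, Z=56, Cs⁺: 54 e⁻, Z=55. Zr⁴⁺ < Y³⁺ (isoelectronic, higher Z=40 is smaller); Y³⁺ < La³⁺ (same group, period 5 vs 6); La³⁺ < Ba²⁺ (isoelectronic, higher Z=57 is smaller); Ba²⁺ < Cs⁺ (isoelectronic, higher Z=56 is smaller).
The complete sequence is Zr⁴⁺ < Y³⁺ < La³⁺ < Ba²⁺ < Cs⁺. Ba²⁺ sits at position 4.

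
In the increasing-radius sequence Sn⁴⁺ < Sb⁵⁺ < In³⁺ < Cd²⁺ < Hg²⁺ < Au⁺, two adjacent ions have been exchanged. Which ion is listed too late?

The pair Sn⁴⁺, Sb⁵⁺ is the wrong way round — both have 46 electrons but Z(Sb)=51 > Z(Sn)=50, so Sb⁵⁺ should be the smaller of the two. All other adjacent pairs agree with periodic trends, so Sb⁵⁺ is the misplaced ion.

Sb⁵⁺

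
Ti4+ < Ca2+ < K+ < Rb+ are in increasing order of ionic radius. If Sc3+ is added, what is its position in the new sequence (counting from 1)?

First list Z and electron count for each: Ti4+ (Z=22, 18 e⁻), Sc3+ (Z=21, 18 e⁻), Ca2+ (Z=20, 18 e⁻), K+ (Z=19, 18 e⁻), Rb+ (Z=37, 36 e⁻). Ti4+ < Sc3+ (isoelectronic, higher Z=22 is smaller); Sc3+ < Ca2+ (both 18 e⁻, Z=21>20); Ca2+ < K+ (isoelectronic, higher Z=20 is smaller); K+ < Rb+ (same group, 1 shell fewer).
The complete sequence is Ti4+ < Sc3+ < Ca2+ < K+ < Rb+. Sc3+ sits at position 2.

2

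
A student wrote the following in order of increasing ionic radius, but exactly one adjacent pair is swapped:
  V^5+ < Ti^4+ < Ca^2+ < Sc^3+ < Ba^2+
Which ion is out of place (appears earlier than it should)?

Compare adjacent ions: Sc^3+ and Ca^2+ share 18 electrons; the higher nuclear charge on Sc (Z=21) contracts it more, so Sc^3+ < Ca^2+ — yet in this increasing list Ca^2+ sits before Sc^3+. Nothing else is reversed, so Ca^2+ should move one place to the right.

Ca^2+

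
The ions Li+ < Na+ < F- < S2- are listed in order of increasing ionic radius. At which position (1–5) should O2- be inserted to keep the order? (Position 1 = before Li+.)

First list Z and electron count for each: Li+ (Z=3, 2 e⁻), Na+ (Z=11, 10 e⁻), F- (Z=9, 10 e⁻), O2- (Z=8, 10 e⁻), S2- (Z=16, 18 e⁻). Li+ < Na+ (same group, period 2 vs 3); Na+ < F- (both 10 e⁻, Z=11>9); F- < O2- (isoelectronic, higher Z=9 is smaller); O2- < S2- (same group, period 2 vs 3).
With O2- included the full order is Li+ < Na+ < F- < O2- < S2-, so it takes position 4.

4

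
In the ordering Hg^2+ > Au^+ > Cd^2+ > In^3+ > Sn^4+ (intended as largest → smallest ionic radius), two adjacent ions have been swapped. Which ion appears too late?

Au^+

Compare adjacent ions: they are isoelectronic (78 e⁻) and Hg has more protons than Au (80 vs 79), making Hg^2+ smaller — yet in this decreasing list Hg^2+ sits before Au^+. Nothing else is reversed, so Au^+ should move one place to the left.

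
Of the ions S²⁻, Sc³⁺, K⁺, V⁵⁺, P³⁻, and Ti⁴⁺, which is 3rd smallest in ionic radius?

Sc³⁺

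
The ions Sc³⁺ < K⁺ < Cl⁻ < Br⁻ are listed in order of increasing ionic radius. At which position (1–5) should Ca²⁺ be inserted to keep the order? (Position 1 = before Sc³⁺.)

Sc³⁺ (Z=21, 18 e⁻), Ca²⁺ (Z=20, 18 e⁻), K⁺ (Z=19, 18 e⁻), Cl⁻ (Z=17, 18 e⁻), Br⁻ (Z=35, 36 e⁻). Sc³⁺ < Ca²⁺ (isoelectronic, higher Z=21 is smaller); Ca²⁺ < K⁺ (both 18 e⁻, Z=20>19); K⁺ < Cl⁻ (isoelectronic, higher Z=19 is smaller); Cl⁻ < Br⁻ (same group, period 3 vs 4).
Merged order: Sc³⁺ < Ca²⁺ < K⁺ < Cl⁻ < Br⁻ — Ca²⁺ is number 2.

2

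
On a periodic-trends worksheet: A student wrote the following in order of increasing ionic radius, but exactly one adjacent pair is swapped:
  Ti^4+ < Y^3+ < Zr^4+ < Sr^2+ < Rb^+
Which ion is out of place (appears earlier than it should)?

Y^3+

Compare adjacent ions: Zr^4+ and Y^3+ share 36 electrons; the higher nuclear charge on Zr (Z=40) contracts it more, so Zr^4+ < Y^3+ — yet in this increasing list Y^3+ sits before Zr^4+. Nothing else is reversed, so Y^3+ should move one place to the right.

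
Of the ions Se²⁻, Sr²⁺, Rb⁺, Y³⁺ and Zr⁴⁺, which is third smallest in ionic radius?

These species are isoelectronic with 36 electrons. The only difference is the number of protons: Zr⁴⁺ (Z=40), Y³⁺ (Z=39), Sr²⁺ (Z=38), Rb⁺ (Z=37), Se²⁻ (Z=34). The strongest nuclear pull (Zr⁴⁺) gives the smallest ion.
Ordering: Zr⁴⁺ < Y³⁺ < Sr²⁺ < Rb⁺ < Se²⁻. The third smallest is Sr²⁺.

Sr²⁺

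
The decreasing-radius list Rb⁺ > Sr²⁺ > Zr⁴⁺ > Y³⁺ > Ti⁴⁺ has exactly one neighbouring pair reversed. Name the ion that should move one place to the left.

Y³⁺

The pair Zr⁴⁺, Y³⁺ is the wrong way round — both have 36 electrons but Z(Zr)=40 > Z(Y)=39, so Zr⁴⁺ should be the smaller of the two. All other adjacent pairs agree with periodic trends, so Y³⁺ is the misplaced ion.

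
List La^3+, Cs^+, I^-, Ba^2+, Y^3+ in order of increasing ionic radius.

Y^3+ (Z=39, 36 e⁻), La^3+ (Z=57, 54 e⁻), Ba^2+ (Z=56, 54 e⁻), Cs^+ (Z=55, 54 e⁻), I^- (Z=53, 54 e⁻). Y^3+ < La^3+ (same group, 1 shell fewer); La^3+ < Ba^2+ (isoelectronic, higher Z=57 is smaller); Ba^2+ < Cs^+ (both 54 e⁻, Z=56>55); Cs^+ < I^- (both 54 e⁻, Z=55>53).

Y^3+ < La^3+ < Ba^2+ < Cs^+ < I^-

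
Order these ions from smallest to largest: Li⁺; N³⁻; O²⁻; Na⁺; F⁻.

First list Z and electron count for each: Li⁺ has 2 e⁻ (Z=3), Na⁺ has 10 e⁻ (Z=11), F⁻ has 10 e⁻ (Z=9), O²⁻ has 10 e⁻ (Z=8), N³⁻ has 10 e⁻ (Z=7). Li⁺ < Na⁺ (same group, period 2 vs 3); Na⁺ < F⁻ (isoelectronic, higher Z=11 is smaller); F⁻ < O²⁻ (both 10 e⁻, Z=9>8); O²⁻ < N³⁻ (both 10 e⁻, Z=8>7).

Li⁺ < Na⁺ < F⁻ < O²⁻ < N³⁻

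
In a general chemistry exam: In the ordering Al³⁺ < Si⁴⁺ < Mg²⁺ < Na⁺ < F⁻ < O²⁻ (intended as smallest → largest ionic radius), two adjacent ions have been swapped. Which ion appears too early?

The pair Al³⁺, Si⁴⁺ is the wrong way round — Si⁴⁺ and Al³⁺ share 10 electrons; the higher nuclear charge on Si (Z=14) contracts it more, so Si⁴⁺ < Al³⁺. All other adjacent pairs agree with periodic trends, so Al³⁺ is the misplaced ion.

Al³⁺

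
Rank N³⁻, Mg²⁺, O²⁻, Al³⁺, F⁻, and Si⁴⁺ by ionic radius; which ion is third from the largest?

All of these have 10 electrons (isoelectronic). With the same electron cloud, the ion with the most protons pulls it in tightest. Nuclear charges: Si⁴⁺ (Z=14), Al³⁺ (Z=13), Mg²⁺ (Z=12), F⁻ (Z=9), O²⁻ (Z=8), N³⁻ (Z=7). Highest Z is smallest.
So the order is Si⁴⁺ < Al³⁺ < Mg²⁺ < F⁻ < O²⁻ < N³⁻; the 3rd-largest ion is F⁻.

F⁻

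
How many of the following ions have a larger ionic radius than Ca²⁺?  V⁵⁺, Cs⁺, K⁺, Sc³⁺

Work out protons and electrons: V⁵⁺: 18 e⁻, Z=23, Sc³⁺: 18 e⁻, Z=21, Ca²⁺: 18 e⁻, Z=20, K⁺: 18 e⁻, Z=19, Cs⁺: 54 e⁻, Z=55. V⁵⁺ < Sc³⁺ (isoelectronic, higher Z=23 is smaller); Sc³⁺ < Ca²⁺ (isoelectronic, higher Z=21 is smaller); Ca²⁺ < K⁺ (both 18 e⁻, Z=20>19); K⁺ < Cs⁺ (same group, period 4 vs 6).
Ordering all of them (including Ca²⁺) by radius gives V⁵⁺ < Sc³⁺ < Ca²⁺ < K⁺ < Cs⁺. So 2 are larger.

2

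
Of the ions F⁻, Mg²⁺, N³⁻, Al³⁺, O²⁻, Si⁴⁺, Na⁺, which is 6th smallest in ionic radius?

O²⁻

Isoelectronic series (10 e⁻ each). Size is set by nuclear charge: more protons means a smaller ion. Si⁴⁺ (Z=14), Al³⁺ (Z=13), Mg²⁺ (Z=12), Na⁺ (Z=11), F⁻ (Z=9), O²⁻ (Z=8), N³⁻ (Z=7).
That gives Si⁴⁺ < Al³⁺ < Mg²⁺ < Na⁺ < F⁻ < O²⁻ < N³⁻. From the smallest end, number 6 is O²⁻.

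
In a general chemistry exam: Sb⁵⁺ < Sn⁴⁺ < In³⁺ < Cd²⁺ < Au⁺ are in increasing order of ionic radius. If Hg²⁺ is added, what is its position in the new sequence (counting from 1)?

First list Z and electron count for each: Sb⁵⁺: 46 e⁻, Z=51, Sn⁴⁺: 46 e⁻, Z=50, In³⁺: 46 e⁻, Z=49, Cd²⁺: 46 e⁻, Z=48, Hg²⁺: 78 e⁻, Z=80, Au⁺: 78 e⁻, Z=79. Sb⁵⁺ < Sn⁴⁺ (isoelectronic, higher Z=51 is smaller); Sn⁴⁺ < In³⁺ (isoelectronic, higher Z=50 is smaller); In³⁺ < Cd²⁺ (isoelectronic, higher Z=49 is smaller); Cd²⁺ < Hg²⁺ (same group, period 5 vs 6); Hg²⁺ < Au⁺ (isoelectronic, higher Z=80 is smaller).
Putting Hg²⁺ in gives Sb⁵⁺ < Sn⁴⁺ < In³⁺ < Cd²⁺ < Hg²⁺ < Au⁺; it lands at slot 5.

5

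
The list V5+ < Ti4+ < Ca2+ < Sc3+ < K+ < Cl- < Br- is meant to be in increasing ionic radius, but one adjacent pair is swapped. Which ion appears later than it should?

Sc3+

Scanning neighbour by neighbour, only Ca2+/Sc3+ violates a trend: Sc3+ and Ca2+ share 18 electrons; the higher nuclear charge on Sc (Z=21) contracts it more, so Sc3+ < Ca2+. That makes Sc3+ the one sitting a position late relative to where it belongs.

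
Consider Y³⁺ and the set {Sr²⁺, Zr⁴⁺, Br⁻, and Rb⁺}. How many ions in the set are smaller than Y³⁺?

Each ion has 36 electrons. The ranking follows nuclear charge in reverse — greater Z gives a smaller radius. Zr⁴⁺ (Z=40), Y³⁺ (Z=39), Sr²⁺ (Z=38), Rb⁺ (Z=37), Br⁻ (Z=35).
Placing each against Y³⁺: smaller — Zr⁴⁺; larger — Sr²⁺, Rb⁺, Br⁻. So 1 is smaller.

1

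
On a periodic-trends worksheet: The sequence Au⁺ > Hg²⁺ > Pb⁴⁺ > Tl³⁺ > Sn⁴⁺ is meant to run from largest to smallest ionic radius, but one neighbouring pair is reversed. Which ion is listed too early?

Pb⁴⁺

Check each adjacent pair. Pb⁴⁺ and Tl³⁺ are reversed: Pb⁴⁺ and Tl³⁺ share 78 electrons; the higher nuclear charge on Pb (Z=82) contracts it more, so Pb⁴⁺ < Tl³⁺. No other neighbouring pair contradicts the periodic trends, so Pb⁴⁺ is the ion listed too early.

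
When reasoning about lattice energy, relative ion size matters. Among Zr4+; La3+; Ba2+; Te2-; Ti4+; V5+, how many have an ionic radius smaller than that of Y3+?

3

V5+ has 18 e⁻ (Z=23), Ti4+ has 18 e⁻ (Z=22), Zr4+ has 36 e⁻ (Z=40), Y3+ has 36 e⁻ (Z=39), La3+ has 54 e⁻ (Z=57), Ba2+ has 54 e⁻ (Z=56), Te2- has 54 e⁻ (Z=52). V5+ < Ti4+ (both 18 e⁻, Z=23>22); Ti4+ < Zr4+ (same group, period 4 vs 5); Zr4+ < Y3+ (both 36 e⁻, Z=40>39); Y3+ < La3+ (same group, 1 shell fewer); La3+ < Ba2+ (isoelectronic, higher Z=57 is smaller); Ba2+ < Te2- (isoelectronic, higher Z=56 is smaller).
Placing each against Y3+: smaller — V5+, Ti4+, Zr4+; larger — La3+, Ba2+, Te2-. So 3 are smaller.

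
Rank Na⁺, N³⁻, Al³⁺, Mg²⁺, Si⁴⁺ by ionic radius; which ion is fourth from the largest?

Each ion has 10 electrons. The ranking follows nuclear charge in reverse — greater Z gives a smaller radius. Si⁴⁺ (Z=14), Al³⁺ (Z=13), Mg²⁺ (Z=12), Na⁺ (Z=11), N³⁻ (Z=7).
Ordering: Si⁴⁺ < Al³⁺ < Mg²⁺ < Na⁺ < N³⁻. The fourth largest is Al³⁺.

Al³⁺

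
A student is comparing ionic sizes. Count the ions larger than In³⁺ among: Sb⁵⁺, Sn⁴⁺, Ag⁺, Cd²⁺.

Isoelectronic series (46 e⁻ each). Size is set by nuclear charge: more protons means a smaller ion. Sb⁵⁺ (Z=51), Sn⁴⁺ (Z=50), In³⁺ (Z=49), Cd²⁺ (Z=48), Ag⁺ (Z=47).
Overall: Sb⁵⁺ < Sn⁴⁺ < In³⁺ < Cd²⁺ < Ag⁺. In³⁺ has 2 below it and 2 above. Count: 2.

2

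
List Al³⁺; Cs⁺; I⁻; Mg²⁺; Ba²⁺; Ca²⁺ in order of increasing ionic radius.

Electron counts and nuclear charges: Al³⁺: 10 e⁻, Z=13, Mg²⁺: 10 e⁻, Z=12, Ca²⁺: 18 e⁻, Z=20, Ba²⁺: 54 e⁻, Z=56, Cs⁺: 54 e⁻, Z=55, I⁻: 54 e⁻, Z=53. Al³⁺ < Mg²⁺ (isoelectronic, higher Z=13 is smaller); Mg²⁺ < Ca²⁺ (same group, 1 shell fewer); Ca²⁺ < Ba²⁺ (same group, 2 shells fewer); Ba²⁺ < Cs⁺ (isoelectronic, higher Z=56 is smaller); Cs⁺ < I⁻ (both 54 e⁻, Z=55>53).

Al³⁺ < Mg²⁺ < Ca²⁺ < Ba²⁺ < Cs⁺ < I⁻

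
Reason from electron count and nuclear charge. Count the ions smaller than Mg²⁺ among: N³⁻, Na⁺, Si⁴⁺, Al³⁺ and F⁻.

2

Each ion has 10 electrons. The ranking follows nuclear charge in reverse — greater Z gives a smaller radius. Si⁴⁺ (Z=14), Al³⁺ (Z=13), Mg²⁺ (Z=12), Na⁺ (Z=11), F⁻ (Z=9), N³⁻ (Z=7).
Overall: Si⁴⁺ < Al³⁺ < Mg²⁺ < Na⁺ < F⁻ < N³⁻. Mg²⁺ has 2 below it and 3 above. Count: 2.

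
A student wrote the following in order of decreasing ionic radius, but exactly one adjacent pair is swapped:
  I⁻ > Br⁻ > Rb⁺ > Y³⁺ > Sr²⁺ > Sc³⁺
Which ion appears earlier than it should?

Y³⁺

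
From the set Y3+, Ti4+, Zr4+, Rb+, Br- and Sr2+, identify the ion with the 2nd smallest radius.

Zr4+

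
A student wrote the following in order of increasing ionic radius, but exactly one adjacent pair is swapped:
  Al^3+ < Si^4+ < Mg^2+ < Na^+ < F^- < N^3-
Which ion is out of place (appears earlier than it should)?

Check each adjacent pair. Al^3+ and Si^4+ are reversed: Si^4+ and Al^3+ share 10 electrons; the higher nuclear charge on Si (Z=14) contracts it more, so Si^4+ < Al^3+. No other neighbouring pair contradicts the periodic trends, so Al^3+ is the ion listed too early.

Al^3+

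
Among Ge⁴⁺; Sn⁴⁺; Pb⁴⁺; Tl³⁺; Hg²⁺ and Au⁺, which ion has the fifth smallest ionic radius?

Hg²⁺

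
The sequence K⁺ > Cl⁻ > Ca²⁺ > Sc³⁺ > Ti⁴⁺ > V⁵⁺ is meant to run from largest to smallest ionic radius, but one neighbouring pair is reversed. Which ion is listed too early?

Compare adjacent ions: both have 18 electrons but Z(K)=19 > Z(Cl)=17, so K⁺ should be the smaller of the two — yet in this decreasing list K⁺ sits before Cl⁻. Nothing else is reversed, so K⁺ should move one place to the right.

K⁺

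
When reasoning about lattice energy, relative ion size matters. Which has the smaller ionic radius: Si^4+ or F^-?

Si^4+

Isoelectronic series (10 e⁻ each). Size is set by nuclear charge: more protons means a smaller ion. Si^4+ (Z=14), F^- (Z=9).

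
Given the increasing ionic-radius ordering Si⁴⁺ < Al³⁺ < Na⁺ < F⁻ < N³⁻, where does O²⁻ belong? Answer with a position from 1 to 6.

These species are isoelectronic with 10 electrons. The only difference is the number of protons: Si⁴⁺ (Z=14), Al³⁺ (Z=13), Na⁺ (Z=11), F⁻ (Z=9), O²⁻ (Z=8), N³⁻ (Z=7). The strongest nuclear pull (Si⁴⁺) gives the smallest ion.
Putting O²⁻ in gives Si⁴⁺ < Al³⁺ < Na⁺ < F⁻ < O²⁻ < N³⁻; it lands at slot 5.

5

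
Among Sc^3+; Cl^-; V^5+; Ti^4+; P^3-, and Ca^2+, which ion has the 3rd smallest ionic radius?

Sc^3+

All of these have 18 electrons (isoelectronic). With the same electron cloud, the ion with the most protons pulls it in tightest. Nuclear charges: V^5+ (Z=23), Ti^4+ (Z=22), Sc^3+ (Z=21), Ca^2+ (Z=20), Cl^- (Z=17), P^3- (Z=15). Highest Z is smallest.
That gives V^5+ < Ti^4+ < Sc^3+ < Ca^2+ < Cl^- < P^3-. From the smallest end, number 3 is Sc^3+.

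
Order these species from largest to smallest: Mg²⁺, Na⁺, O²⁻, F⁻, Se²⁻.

Se²⁻ > O²⁻ > F⁻ > Na⁺ > Mg²⁺

Mg²⁺: 10 e⁻, Z=12, Na⁺: 10 e⁻, Z=11, F⁻: 10 e⁻, Z=9, O²⁻: 10 e⁻, Z=8, Se²⁻: 36 e⁻, Z=34. Mg²⁺ < Na⁺ (both 10 e⁻, Z=12>11); Na⁺ < F⁻ (isoelectronic, higher Z=11 is smaller); F⁻ < O²⁻ (isoelectronic, higher Z=9 is smaller); O²⁻ < Se²⁻ (same group, period 2 vs 4).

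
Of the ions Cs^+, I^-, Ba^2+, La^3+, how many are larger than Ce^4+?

4

Each ion has 54 electrons. The ranking follows nuclear charge in reverse — greater Z gives a smaller radius. Ce^4+ (Z=58), La^3+ (Z=57), Ba^2+ (Z=56), Cs^+ (Z=55), I^- (Z=53).
Ordering all of them (including Ce^4+) by radius gives Ce^4+ < La^3+ < Ba^2+ < Cs^+ < I^-. So 4 are larger.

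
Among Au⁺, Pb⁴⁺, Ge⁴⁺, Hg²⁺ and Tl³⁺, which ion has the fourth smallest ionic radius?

Ge⁴⁺ has 28 e⁻ (Z=32), Pb⁴⁺ has 78 e⁻ (Z=82), Tl³⁺ has 78 e⁻ (Z=81), Hg²⁺ has 78 e⁻ (Z=80), Au⁺ has 78 e⁻ (Z=79). Ge⁴⁺ < Pb⁴⁺ (same group, 2 shells fewer); Pb⁴⁺ < Tl³⁺ (isoelectronic, higher Z=82 is smaller); Tl³⁺ < Hg²⁺ (isoelectronic, higher Z=81 is smaller); Hg²⁺ < Au⁺ (both 78 e⁻, Z=80>79).
Full ascending order: Ge⁴⁺ < Pb⁴⁺ < Tl³⁺ < Hg²⁺ < Au⁺. Counting from the smallest, position 4 is Hg²⁺.

Hg²⁺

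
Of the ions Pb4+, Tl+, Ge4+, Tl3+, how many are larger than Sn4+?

Electron counts and nuclear charges: Ge4+: 28 e⁻, Z=32, Sn4+: 46 e⁻, Z=50, Pb4+: 78 e⁻, Z=82, Tl3+: 78 e⁻, Z=81, Tl+: 80 e⁻, Z=81. Ge4+ < Sn4+ (same group, 1 shell fewer); Sn4+ < Pb4+ (same group, period 5 vs 6); Pb4+ < Tl3+ (both 78 e⁻, Z=82>81); Tl3+ < Tl+ (same element, +3 vs +1).
Placing each against Sn4+: smaller — Ge4+; larger — Pb4+, Tl3+, Tl+. That's 3.

3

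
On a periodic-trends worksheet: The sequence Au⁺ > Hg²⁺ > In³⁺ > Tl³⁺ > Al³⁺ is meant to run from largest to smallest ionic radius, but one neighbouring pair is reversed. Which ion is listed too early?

Check each adjacent pair. In³⁺ and Tl³⁺ are reversed: both in group 13 with the same charge; In³⁺ (period 5) has the smaller radius. No other neighbouring pair contradicts the periodic trends, so In³⁺ is the ion listed too early.

In³⁺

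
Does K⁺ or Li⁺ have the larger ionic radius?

K⁺

Same group, same charge. Going down the group adds an extra shell of electrons, so the ion gets larger: Li⁺ is highest in the group and smallest.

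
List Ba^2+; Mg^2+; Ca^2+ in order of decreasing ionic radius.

These ions sit in one column with identical charge. Each step down the periodic table adds a principal shell, increasing the radius.

Ba^2+ > Ca^2+ > Mg^2+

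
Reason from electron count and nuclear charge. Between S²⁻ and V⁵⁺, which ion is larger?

Isoelectronic series (18 e⁻ each). Size is set by nuclear charge: more protons means a smaller ion. V⁵⁺ (Z=23), S²⁻ (Z=16).

S²⁻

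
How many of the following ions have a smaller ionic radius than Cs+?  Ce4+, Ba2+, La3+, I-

Each ion has 54 electrons. The ranking follows nuclear charge in reverse — greater Z gives a smaller radius. Ce4+ (Z=58), La3+ (Z=57), Ba2+ (Z=56), Cs+ (Z=55), I- (Z=53).
Overall: Ce4+ < La3+ < Ba2+ < Cs+ < I-. Cs+ has 3 below it and 1 above. That's 3.

3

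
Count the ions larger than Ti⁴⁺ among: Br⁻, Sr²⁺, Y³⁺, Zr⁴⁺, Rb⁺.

5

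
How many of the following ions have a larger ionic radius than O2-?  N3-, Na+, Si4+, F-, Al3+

1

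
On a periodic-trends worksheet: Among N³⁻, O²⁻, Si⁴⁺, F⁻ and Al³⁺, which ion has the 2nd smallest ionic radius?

Al³⁺

Isoelectronic series (10 e⁻ each). Size is set by nuclear charge: more protons means a smaller ion. Si⁴⁺ (Z=14), Al³⁺ (Z=13), F⁻ (Z=9), O²⁻ (Z=8), N³⁻ (Z=7).
Full ascending order: Si⁴⁺ < Al³⁺ < F⁻ < O²⁻ < N³⁻. Counting from the smallest, position 2 is Al³⁺.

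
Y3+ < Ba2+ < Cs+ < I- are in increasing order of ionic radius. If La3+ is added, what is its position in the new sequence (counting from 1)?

2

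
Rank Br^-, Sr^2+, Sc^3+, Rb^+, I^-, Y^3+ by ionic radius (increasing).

Work out protons and electrons: Sc^3+ has 18 e⁻ (Z=21), Y^3+ has 36 e⁻ (Z=39), Sr^2+ has 36 e⁻ (Z=38), Rb^+ has 36 e⁻ (Z=37), Br^- has 36 e⁻ (Z=35), I^- has 54 e⁻ (Z=53). Sc^3+ < Y^3+ (same group, 1 shell fewer); Y^3+ < Sr^2+ (both 36 e⁻, Z=39>38); Sr^2+ < Rb^+ (isoelectronic, higher Z=38 is smaller); Rb^+ < Br^- (both 36 e⁻, Z=37>35); Br^- < I^- (same group, 1 shell fewer).

Sc^3+ < Y^3+ < Sr^2+ < Rb^+ < Br^- < I^-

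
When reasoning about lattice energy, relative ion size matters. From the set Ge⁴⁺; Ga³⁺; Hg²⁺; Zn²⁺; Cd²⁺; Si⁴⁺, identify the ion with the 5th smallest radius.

Cd²⁺

Work out protons and electrons: Si⁴⁺: 10 e⁻, Z=14, Ge⁴⁺: 28 e⁻, Z=32, Ga³⁺: 28 e⁻, Z=31, Zn²⁺: 28 e⁻, Z=30, Cd²⁺: 46 e⁻, Z=48, Hg²⁺: 78 e⁻, Z=80. Si⁴⁺ < Ge⁴⁺ (same group, 1 shell fewer); Ge⁴⁺ < Ga³⁺ (both 28 e⁻, Z=32>31); Ga³⁺ < Zn²⁺ (isoelectronic, higher Z=31 is smaller); Zn²⁺ < Cd²⁺ (same group, period 4 vs 5); Cd²⁺ < Hg²⁺ (same group, period 5 vs 6).
Ordering: Si⁴⁺ < Ge⁴⁺ < Ga³⁺ < Zn²⁺ < Cd²⁺ < Hg²⁺. The 5th smallest is Cd²⁺.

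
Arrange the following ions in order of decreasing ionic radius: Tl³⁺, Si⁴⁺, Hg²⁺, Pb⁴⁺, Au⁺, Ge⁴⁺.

Au⁺ > Hg²⁺ > Tl³⁺ > Pb⁴⁺ > Ge⁴⁺ > Si⁴⁺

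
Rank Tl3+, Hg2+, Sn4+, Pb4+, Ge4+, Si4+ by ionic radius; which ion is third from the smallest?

Sn4+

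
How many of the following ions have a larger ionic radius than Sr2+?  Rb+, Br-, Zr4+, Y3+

2

Each ion has 36 electrons. The ranking follows nuclear charge in reverse — greater Z gives a smaller radius. Zr4+ (Z=40), Y3+ (Z=39), Sr2+ (Z=38), Rb+ (Z=37), Br- (Z=35).
Overall: Zr4+ < Y3+ < Sr2+ < Rb+ < Br-. Sr2+ has 2 below it and 2 above. So 2 are larger.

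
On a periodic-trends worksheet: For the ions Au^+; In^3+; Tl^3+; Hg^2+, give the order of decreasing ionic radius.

Work out protons and electrons: In^3+ (Z=49, 46 e⁻), Tl^3+ (Z=81, 78 e⁻), Hg^2+ (Z=80, 78 e⁻), Au^+ (Z=79, 78 e⁻). In^3+ < Tl^3+ (same group, 1 shell fewer); Tl^3+ < Hg^2+ (isoelectronic, higher Z=81 is smaller); Hg^2+ < Au^+ (isoelectronic, higher Z=80 is smaller).

Au^+ > Hg^2+ > Tl^3+ > In^3+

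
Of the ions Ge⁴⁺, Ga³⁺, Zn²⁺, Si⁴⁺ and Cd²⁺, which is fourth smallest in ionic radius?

Work out protons and electrons: Si⁴⁺: 10 e⁻, Z=14, Ge⁴⁺: 28 e⁻, Z=32, Ga³⁺: 28 e⁻, Z=31, Zn²⁺: 28 e⁻, Z=30, Cd²⁺: 46 e⁻, Z=48. Si⁴⁺ < Ge⁴⁺ (same group, 1 shell fewer); Ge⁴⁺ < Ga³⁺ (both 28 e⁻, Z=32>31); Ga³⁺ < Zn²⁺ (isoelectronic, higher Z=31 is smaller); Zn²⁺ < Cd²⁺ (same group, period 4 vs 5).
That gives Si⁴⁺ < Ge⁴⁺ < Ga³⁺ < Zn²⁺ < Cd²⁺. From the smallest end, number 4 is Zn²⁺.

Zn²⁺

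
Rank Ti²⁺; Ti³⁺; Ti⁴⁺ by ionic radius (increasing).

Ti⁴⁺ < Ti³⁺ < Ti²⁺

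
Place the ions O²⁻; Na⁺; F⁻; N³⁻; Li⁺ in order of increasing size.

Li⁺ < Na⁺ < F⁻ < O²⁻ < N³⁻

Li⁺ (Z=3, 2 e⁻), Na⁺ (Z=11, 10 e⁻), F⁻ (Z=9, 10 e⁻), O²⁻ (Z=8, 10 e⁻), N³⁻ (Z=7, 10 e⁻). Li⁺ < Na⁺ (same group, period 2 vs 3); Na⁺ < F⁻ (isoelectronic, higher Z=11 is smaller); F⁻ < O²⁻ (isoelectronic, higher Z=9 is smaller); O²⁻ < N³⁻ (isoelectronic, higher Z=8 is smaller).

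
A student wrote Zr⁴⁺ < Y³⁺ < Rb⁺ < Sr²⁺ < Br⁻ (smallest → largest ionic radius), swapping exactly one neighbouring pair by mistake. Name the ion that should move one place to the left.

Sr²⁺

Check each adjacent pair. Rb⁺ and Sr²⁺ are reversed: Sr²⁺ and Rb⁺ share 36 electrons; the higher nuclear charge on Sr (Z=38) contracts it more, so Sr²⁺ < Rb⁺. No other neighbouring pair contradicts the periodic trends, so Sr²⁺ is the ion listed too late.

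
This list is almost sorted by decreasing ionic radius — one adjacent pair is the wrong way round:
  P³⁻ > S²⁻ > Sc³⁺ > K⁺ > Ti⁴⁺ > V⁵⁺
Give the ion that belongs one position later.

Sc³⁺

Check each adjacent pair. Sc³⁺ and K⁺ are reversed: they are isoelectronic (18 e⁻) and Sc has more protons than K (21 vs 19), making Sc³⁺ smaller. No other neighbouring pair contradicts the periodic trends, so Sc³⁺ is the ion listed too early.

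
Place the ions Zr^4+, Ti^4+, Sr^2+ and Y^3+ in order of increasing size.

Electron counts and nuclear charges: Ti^4+: 18 e⁻, Z=22, Zr^4+: 36 e⁻, Z=40, Y^3+: 36 e⁻, Z=39, Sr^2+: 36 e⁻, Z=38. Ti^4+ < Zr^4+ (same group, period 4 vs 5); Zr^4+ < Y^3+ (both 36 e⁻, Z=40>39); Y^3+ < Sr^2+ (both 36 e⁻, Z=39>38).

Ti^4+ < Zr^4+ < Y^3+ < Sr^2+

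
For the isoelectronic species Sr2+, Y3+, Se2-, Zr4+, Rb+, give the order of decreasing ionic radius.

Se2- > Rb+ > Sr2+ > Y3+ > Zr4+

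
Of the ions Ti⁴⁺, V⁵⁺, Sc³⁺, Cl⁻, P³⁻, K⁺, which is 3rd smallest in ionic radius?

Sc³⁺

Isoelectronic series (18 e⁻ each). Size is set by nuclear charge: more protons means a smaller ion. V⁵⁺ (Z=23), Ti⁴⁺ (Z=22), Sc³⁺ (Z=21), K⁺ (Z=19), Cl⁻ (Z=17), P³⁻ (Z=15).
Full ascending order: V⁵⁺ < Ti⁴⁺ < Sc³⁺ < K⁺ < Cl⁻ < P³⁻. Counting from the smallest, position 3 is Sc³⁺.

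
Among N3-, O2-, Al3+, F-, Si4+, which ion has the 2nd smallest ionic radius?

Al3+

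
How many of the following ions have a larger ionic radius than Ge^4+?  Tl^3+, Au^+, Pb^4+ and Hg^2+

4

First list Z and electron count for each: Ge^4+: 28 e⁻, Z=32, Pb^4+: 78 e⁻, Z=82, Tl^3+: 78 e⁻, Z=81, Hg^2+: 78 e⁻, Z=80, Au^+: 78 e⁻, Z=79. Ge^4+ < Pb^4+ (same group, 2 shells fewer); Pb^4+ < Tl^3+ (both 78 e⁻, Z=82>81); Tl^3+ < Hg^2+ (isoelectronic, higher Z=81 is smaller); Hg^2+ < Au^+ (isoelectronic, higher Z=80 is smaller).
Overall: Ge^4+ < Pb^4+ < Tl^3+ < Hg^2+ < Au^+. Ge^4+ has 0 below it and 4 above. Count: 4.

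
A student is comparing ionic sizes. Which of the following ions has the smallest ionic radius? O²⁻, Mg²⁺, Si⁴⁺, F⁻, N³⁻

Si⁴⁺

Each ion has 10 electrons. The ranking follows nuclear charge in reverse — greater Z gives a smaller radius. Si⁴⁺ (Z=14), Mg²⁺ (Z=12), F⁻ (Z=9), O²⁻ (Z=8), N³⁻ (Z=7).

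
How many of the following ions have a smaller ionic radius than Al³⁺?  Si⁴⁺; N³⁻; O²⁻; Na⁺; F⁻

1

All of these have 10 electrons (isoelectronic). With the same electron cloud, the ion with the most protons pulls it in tightest. Nuclear charges: Si⁴⁺ (Z=14), Al³⁺ (Z=13), Na⁺ (Z=11), F⁻ (Z=9), O²⁻ (Z=8), N³⁻ (Z=7). Highest Z is smallest.
Relative to Al³⁺, the ions that are smaller are Si⁴⁺. So 1 is smaller.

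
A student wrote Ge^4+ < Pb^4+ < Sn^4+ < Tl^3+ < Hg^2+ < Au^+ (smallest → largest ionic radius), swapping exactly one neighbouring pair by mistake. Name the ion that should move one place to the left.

Sn^4+

The pair Pb^4+, Sn^4+ is the wrong way round — both in group 14 with the same charge; Sn^4+ (period 5) has the smaller radius. All other adjacent pairs agree with periodic trends, so Sn^4+ is the misplaced ion.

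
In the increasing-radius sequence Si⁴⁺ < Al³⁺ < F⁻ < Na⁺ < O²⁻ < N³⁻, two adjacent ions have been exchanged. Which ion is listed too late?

Na⁺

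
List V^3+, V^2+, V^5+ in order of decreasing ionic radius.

These are all V ions. Removing more electrons (higher positive charge) pulls the remaining electrons in closer, so V^5+ is smallest and V^2+ is largest.

V^2+ > V^3+ > V^5+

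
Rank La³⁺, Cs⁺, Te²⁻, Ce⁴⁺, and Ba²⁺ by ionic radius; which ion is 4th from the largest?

Isoelectronic series (54 e⁻ each). Size is set by nuclear charge: more protons means a smaller ion. Ce⁴⁺ (Z=58), La³⁺ (Z=57), Ba²⁺ (Z=56), Cs⁺ (Z=55), Te²⁻ (Z=52).
Full ascending order: Ce⁴⁺ < La³⁺ < Ba²⁺ < Cs⁺ < Te²⁻. Counting from the largest, position 4 is La³⁺.

La³⁺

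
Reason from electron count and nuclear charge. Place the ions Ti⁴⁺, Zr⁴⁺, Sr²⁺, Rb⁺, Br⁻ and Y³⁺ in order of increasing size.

Work out protons and electrons: Ti⁴⁺ has 18 e⁻ (Z=22), Zr⁴⁺ has 36 e⁻ (Z=40), Y³⁺ has 36 e⁻ (Z=39), Sr²⁺ has 36 e⁻ (Z=38), Rb⁺ has 36 e⁻ (Z=37), Br⁻ has 36 e⁻ (Z=35). Ti⁴⁺ < Zr⁴⁺ (same group, period 4 vs 5); Zr⁴⁺ < Y³⁺ (isoelectronic, higher Z=40 is smaller); Y³⁺ < Sr²⁺ (isoelectronic, higher Z=39 is smaller); Sr²⁺ < Rb⁺ (both 36 e⁻, Z=38>37); Rb⁺ < Br⁻ (isoelectronic, higher Z=37 is smaller).

Ti⁴⁺ < Zr⁴⁺ < Y³⁺ < Sr²⁺ < Rb⁺ < Br⁻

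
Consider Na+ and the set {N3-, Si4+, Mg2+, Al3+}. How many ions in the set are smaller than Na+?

Each ion has 10 electrons. The ranking follows nuclear charge in reverse — greater Z gives a smaller radius. Si4+ (Z=14), Al3+ (Z=13), Mg2+ (Z=12), Na+ (Z=11), N3- (Z=7).
Relative to Na+, the ions that are smaller are Si4+, Al3+, Mg2+. Count: 3.

3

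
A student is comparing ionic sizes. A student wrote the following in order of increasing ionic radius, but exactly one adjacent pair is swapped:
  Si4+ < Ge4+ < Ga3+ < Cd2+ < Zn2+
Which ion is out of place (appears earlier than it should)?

Compare adjacent ions: both in group 12 with the same charge; Zn2+ (period 4) has the smaller radius — yet in this increasing list Cd2+ sits before Zn2+. Nothing else is reversed, so Cd2+ should move one place to the right.

Cd2+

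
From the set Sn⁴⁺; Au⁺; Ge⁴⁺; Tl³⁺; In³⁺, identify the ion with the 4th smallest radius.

Electron counts and nuclear charges: Ge⁴⁺ (Z=32, 28 e⁻), Sn⁴⁺ (Z=50, 46 e⁻), In³⁺ (Z=49, 46 e⁻), Tl³⁺ (Z=81, 78 e⁻), Au⁺ (Z=79, 78 e⁻). Ge⁴⁺ < Sn⁴⁺ (same group, 1 shell fewer); Sn⁴⁺ < In³⁺ (isoelectronic, higher Z=50 is smaller); In³⁺ < Tl³⁺ (same group, period 5 vs 6); Tl³⁺ < Au⁺ (isoelectronic, higher Z=81 is smaller).
Ordering: Ge⁴⁺ < Sn⁴⁺ < In³⁺ < Tl³⁺ < Au⁺. The 4th smallest is Tl³⁺.

Tl³⁺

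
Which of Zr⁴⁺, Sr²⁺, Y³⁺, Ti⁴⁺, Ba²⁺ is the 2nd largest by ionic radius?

First list Z and electron count for each: Ti⁴⁺ has 18 e⁻ (Z=22), Zr⁴⁺ has 36 e⁻ (Z=40), Y³⁺ has 36 e⁻ (Z=39), Sr²⁺ has 36 e⁻ (Z=38), Ba²⁺ has 54 e⁻ (Z=56). Ti⁴⁺ < Zr⁴⁺ (same group, period 4 vs 5); Zr⁴⁺ < Y³⁺ (both 36 e⁻, Z=40>39); Y³⁺ < Sr²⁺ (both 36 e⁻, Z=39>38); Sr²⁺ < Ba²⁺ (same group, period 5 vs 6).
So the order is Ti⁴⁺ < Zr⁴⁺ < Y³⁺ < Sr²⁺ < Ba²⁺; the 2nd-largest ion is Sr²⁺.

Sr²⁺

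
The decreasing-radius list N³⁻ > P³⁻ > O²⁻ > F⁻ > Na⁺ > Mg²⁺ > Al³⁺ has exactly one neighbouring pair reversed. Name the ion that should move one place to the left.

P³⁻

Scanning neighbour by neighbour, only N³⁻/P³⁻ violates a trend: both in group 15 with the same charge; N³⁻ (period 2) has the smaller radius. That makes P³⁻ the one sitting a position late relative to where it belongs.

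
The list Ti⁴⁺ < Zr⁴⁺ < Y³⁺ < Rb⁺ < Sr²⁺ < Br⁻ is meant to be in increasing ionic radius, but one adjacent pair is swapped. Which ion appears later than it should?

Sr²⁺

The pair Rb⁺, Sr²⁺ is the wrong way round — they are isoelectronic (36 e⁻) and Sr has more protons than Rb (38 vs 37), making Sr²⁺ smaller. All other adjacent pairs agree with periodic trends, so Sr²⁺ is the misplaced ion.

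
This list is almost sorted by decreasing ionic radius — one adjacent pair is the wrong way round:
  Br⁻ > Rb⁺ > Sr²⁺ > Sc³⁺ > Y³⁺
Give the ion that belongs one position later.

Scanning neighbour by neighbour, only Sc³⁺/Y³⁺ violates a trend: Sc³⁺ and Y³⁺ are in one column with the same charge; the lighter period-4 ion has one fewer shell and is smaller. That makes Sc³⁺ the one sitting a position early relative to where it belongs.

Sc³⁺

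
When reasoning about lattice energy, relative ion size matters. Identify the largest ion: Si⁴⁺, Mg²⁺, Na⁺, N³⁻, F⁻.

N³⁻

These species are isoelectronic with 10 electrons. The only difference is the number of protons: Si⁴⁺ (Z=14), Mg²⁺ (Z=12), Na⁺ (Z=11), F⁻ (Z=9), N³⁻ (Z=7). The strongest nuclear pull (Si⁴⁺) gives the smallest ion.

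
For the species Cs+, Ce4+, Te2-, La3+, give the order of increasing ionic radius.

Isoelectronic series (54 e⁻ each). Size is set by nuclear charge: more protons means a smaller ion. Ce4+ (Z=58), La3+ (Z=57), Cs+ (Z=55), Te2- (Z=52).

Ce4+ < La3+ < Cs+ < Te2-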